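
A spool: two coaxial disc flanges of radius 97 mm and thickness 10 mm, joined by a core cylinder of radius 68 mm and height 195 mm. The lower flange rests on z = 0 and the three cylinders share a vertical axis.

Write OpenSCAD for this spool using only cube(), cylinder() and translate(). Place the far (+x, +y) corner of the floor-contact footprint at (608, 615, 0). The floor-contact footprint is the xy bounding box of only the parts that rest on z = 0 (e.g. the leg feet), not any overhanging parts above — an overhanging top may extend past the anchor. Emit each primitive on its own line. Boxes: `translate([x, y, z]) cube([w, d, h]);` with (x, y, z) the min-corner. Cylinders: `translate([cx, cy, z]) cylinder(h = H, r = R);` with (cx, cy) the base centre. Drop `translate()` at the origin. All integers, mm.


translate([511, 518, 0]) cylinder(h = 10, r = 97);
translate([511, 518, 10]) cylinder(h = 195, r = 68);
translate([511, 518, 205]) cylinder(h = 10, r = 97);


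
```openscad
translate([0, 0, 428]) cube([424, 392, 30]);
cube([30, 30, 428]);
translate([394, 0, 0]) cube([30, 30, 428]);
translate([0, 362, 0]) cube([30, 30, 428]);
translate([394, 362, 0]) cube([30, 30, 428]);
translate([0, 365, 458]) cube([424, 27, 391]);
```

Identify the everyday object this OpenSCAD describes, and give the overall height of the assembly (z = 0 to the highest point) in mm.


A chair. The overall height is 849 mm.

A slab on four corner posts with a tall panel at the back — a chair. The seat slab sits at z = 428 with thickness 30, and the 391 mm backrest starts at the seat top, so the overall height is 428 + 30 + 391 = 849 mm.


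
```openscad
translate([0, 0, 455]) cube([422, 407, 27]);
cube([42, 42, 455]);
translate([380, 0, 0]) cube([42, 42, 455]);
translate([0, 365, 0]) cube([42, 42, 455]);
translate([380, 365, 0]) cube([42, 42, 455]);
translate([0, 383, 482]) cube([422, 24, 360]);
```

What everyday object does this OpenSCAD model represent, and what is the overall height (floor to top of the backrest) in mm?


A chair. The overall height is 842 mm.

A slab on four corner posts with a tall panel at the back — a chair. The seat slab sits at z = 455 with thickness 27, and the 360 mm backrest starts at the seat top, so the overall height is 455 + 27 + 360 = 842 mm.


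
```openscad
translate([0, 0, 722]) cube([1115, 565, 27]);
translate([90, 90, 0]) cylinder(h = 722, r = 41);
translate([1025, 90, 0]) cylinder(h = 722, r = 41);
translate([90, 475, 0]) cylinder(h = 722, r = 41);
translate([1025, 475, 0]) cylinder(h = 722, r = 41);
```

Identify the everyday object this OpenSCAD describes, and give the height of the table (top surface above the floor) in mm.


A table. The table height is 749 mm.

A 1115×565×27 slab sits at z = 722 on four Ø82 mm round legs — a table. The top surface is at 722 + 27 = 749 mm.


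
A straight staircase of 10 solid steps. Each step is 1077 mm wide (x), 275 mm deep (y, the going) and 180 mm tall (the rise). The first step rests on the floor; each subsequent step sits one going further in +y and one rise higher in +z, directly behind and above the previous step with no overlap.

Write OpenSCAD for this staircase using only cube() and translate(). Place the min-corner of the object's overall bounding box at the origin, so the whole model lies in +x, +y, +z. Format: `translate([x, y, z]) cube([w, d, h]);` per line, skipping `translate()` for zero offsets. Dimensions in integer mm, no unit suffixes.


cube([1077, 275, 180]);
translate([0, 275, 180]) cube([1077, 275, 180]);
translate([0, 550, 360]) cube([1077, 275, 180]);
translate([0, 825, 540]) cube([1077, 275, 180]);
translate([0, 1100, 720]) cube([1077, 275, 180]);
translate([0, 1375, 900]) cube([1077, 275, 180]);
translate([0, 1650, 1080]) cube([1077, 275, 180]);
translate([0, 1925, 1260]) cube([1077, 275, 180]);
translate([0, 2200, 1440]) cube([1077, 275, 180]);
translate([0, 2475, 1620]) cube([1077, 275, 180]);


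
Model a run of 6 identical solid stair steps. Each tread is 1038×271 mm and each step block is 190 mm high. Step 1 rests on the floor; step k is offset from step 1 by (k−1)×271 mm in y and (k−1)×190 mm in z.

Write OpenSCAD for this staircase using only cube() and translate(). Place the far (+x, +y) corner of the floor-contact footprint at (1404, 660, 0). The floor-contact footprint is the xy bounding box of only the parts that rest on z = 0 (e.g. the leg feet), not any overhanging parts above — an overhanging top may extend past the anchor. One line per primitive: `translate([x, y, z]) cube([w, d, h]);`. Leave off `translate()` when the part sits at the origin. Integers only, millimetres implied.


translate([366, 389, 0]) cube([1038, 271, 190]);
translate([366, 660, 190]) cube([1038, 271, 190]);
translate([366, 931, 380]) cube([1038, 271, 190]);
translate([366, 1202, 570]) cube([1038, 271, 190]);
translate([366, 1473, 760]) cube([1038, 271, 190]);
translate([366, 1744, 950]) cube([1038, 271, 190]);


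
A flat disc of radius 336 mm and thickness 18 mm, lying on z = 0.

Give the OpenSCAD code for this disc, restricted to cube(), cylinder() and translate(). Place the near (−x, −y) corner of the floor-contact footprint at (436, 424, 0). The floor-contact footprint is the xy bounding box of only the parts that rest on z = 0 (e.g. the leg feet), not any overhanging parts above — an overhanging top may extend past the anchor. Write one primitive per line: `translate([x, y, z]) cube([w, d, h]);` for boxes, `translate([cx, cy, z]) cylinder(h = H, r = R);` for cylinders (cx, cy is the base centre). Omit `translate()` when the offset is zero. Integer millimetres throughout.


translate([772, 760, 0]) cylinder(h = 18, r = 336);


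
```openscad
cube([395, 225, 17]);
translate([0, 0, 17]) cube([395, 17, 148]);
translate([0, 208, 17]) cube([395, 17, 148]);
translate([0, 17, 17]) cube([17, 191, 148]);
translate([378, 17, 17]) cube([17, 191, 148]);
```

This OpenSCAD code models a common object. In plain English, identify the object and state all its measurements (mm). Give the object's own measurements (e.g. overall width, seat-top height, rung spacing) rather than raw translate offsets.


An open-topped rectangular box: outside dimensions 395×225×165 mm, with a uniform wall and base thickness of 17 mm. The base is a full 395×225 slab on the floor; four walls sit on top of the base. The front and back walls (the −y and +y sides) span the full width; the two side walls fit between them.


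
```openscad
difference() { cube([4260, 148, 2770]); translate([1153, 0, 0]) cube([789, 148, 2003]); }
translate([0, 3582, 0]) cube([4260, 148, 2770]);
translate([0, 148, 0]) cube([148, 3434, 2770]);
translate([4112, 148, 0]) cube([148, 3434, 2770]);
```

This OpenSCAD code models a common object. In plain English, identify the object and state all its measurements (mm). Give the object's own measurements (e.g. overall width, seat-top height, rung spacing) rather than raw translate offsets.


A single room: four walls, each 2770 mm tall and 148 mm thick, enclosing an outside footprint 4260×3730 mm (x × y), no floor or roof. The front and back walls (−y and +y sides) run the full x-width; the side walls fit between their inner faces. A door opening 789 mm wide and 2003 mm tall is cut through the front wall from the floor up, its −x edge 1153 mm from the wall's −x end.


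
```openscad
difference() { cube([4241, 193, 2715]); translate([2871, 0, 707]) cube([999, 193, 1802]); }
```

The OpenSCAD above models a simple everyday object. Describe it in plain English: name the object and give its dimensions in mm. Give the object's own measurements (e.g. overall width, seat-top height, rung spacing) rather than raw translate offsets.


A wall 4241 mm long (x), 193 mm thick (y), 2715 mm tall, with a rectangular window opening cut through it. The opening is 999 mm wide and 1802 mm tall; its sill is at z = 707 mm and its near (−x) edge is 2871 mm from the wall's −x end. The opening passes through the full wall thickness.


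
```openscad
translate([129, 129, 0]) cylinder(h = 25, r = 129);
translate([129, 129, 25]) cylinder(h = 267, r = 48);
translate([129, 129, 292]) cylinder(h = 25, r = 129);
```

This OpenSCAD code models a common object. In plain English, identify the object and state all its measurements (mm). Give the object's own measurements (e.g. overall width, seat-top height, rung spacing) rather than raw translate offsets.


A spool: two coaxial disc flanges of radius 129 mm and thickness 25 mm, joined by a core cylinder of radius 48 mm and height 267 mm. The lower flange rests on z = 0 and the three cylinders share a vertical axis.


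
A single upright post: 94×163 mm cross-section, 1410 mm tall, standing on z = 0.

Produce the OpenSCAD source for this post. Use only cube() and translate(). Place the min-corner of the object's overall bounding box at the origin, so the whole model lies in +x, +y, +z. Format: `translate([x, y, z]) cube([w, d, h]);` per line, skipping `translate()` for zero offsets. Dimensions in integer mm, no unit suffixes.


cube([94, 163, 1410]);


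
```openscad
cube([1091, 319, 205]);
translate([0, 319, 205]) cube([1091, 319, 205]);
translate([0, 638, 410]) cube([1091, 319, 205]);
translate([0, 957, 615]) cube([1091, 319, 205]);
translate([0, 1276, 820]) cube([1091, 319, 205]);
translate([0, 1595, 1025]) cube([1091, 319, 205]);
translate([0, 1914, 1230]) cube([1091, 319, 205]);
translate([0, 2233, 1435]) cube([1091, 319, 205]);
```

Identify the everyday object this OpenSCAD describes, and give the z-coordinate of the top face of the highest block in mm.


A staircase. The total rise is 1640 mm.

8 identical blocks, each offset up and back from the previous — a staircase. Each step is 205 mm tall and there are 8 of them, so the total rise is 8 × 205 = 1640 mm.


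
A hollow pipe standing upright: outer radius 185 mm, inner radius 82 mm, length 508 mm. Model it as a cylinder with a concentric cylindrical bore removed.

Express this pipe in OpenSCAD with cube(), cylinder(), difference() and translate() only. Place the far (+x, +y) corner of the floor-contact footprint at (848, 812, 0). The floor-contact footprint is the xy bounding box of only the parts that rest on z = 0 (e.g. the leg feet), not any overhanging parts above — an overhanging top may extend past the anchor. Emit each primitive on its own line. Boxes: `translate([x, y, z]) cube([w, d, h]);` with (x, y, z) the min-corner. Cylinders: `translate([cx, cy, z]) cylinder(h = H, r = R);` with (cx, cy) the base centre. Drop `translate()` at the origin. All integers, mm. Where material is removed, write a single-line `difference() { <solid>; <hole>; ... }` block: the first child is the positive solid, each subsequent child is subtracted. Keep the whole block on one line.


difference() { translate([663, 627, 0]) cylinder(h = 508, r = 185); translate([663, 627, 0]) cylinder(h = 508, r = 82); }


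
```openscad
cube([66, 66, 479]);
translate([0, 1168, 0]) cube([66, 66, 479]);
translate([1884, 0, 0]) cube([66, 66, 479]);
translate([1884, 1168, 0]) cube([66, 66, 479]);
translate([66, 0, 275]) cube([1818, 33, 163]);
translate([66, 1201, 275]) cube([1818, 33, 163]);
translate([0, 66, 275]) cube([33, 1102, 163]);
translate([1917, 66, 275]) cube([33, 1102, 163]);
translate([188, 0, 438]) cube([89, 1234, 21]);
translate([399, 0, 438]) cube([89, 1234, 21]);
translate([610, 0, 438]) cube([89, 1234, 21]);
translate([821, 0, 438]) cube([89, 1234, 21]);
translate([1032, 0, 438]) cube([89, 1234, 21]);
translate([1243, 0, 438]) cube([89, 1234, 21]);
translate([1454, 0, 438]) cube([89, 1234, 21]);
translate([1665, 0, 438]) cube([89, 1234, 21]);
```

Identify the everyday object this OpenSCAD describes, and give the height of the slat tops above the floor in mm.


A bed frame. The slat-top height is 459 mm.

Four posts, four rails, and a row of slats — a bed frame. Slats sit on the rails at z = 275 + 163 = 438; with slat thickness 21, the top is 459 mm.


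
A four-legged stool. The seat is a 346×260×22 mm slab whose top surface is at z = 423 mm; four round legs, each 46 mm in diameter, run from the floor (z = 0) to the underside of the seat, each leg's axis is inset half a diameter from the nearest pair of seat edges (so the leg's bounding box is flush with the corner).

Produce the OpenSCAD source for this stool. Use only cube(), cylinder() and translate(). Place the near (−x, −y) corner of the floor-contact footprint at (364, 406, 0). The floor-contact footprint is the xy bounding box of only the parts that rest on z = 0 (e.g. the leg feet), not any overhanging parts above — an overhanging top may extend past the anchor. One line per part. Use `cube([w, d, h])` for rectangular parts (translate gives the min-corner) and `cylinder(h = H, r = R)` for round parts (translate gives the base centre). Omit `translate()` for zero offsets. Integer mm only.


translate([364, 406, 401]) cube([346, 260, 22]);
translate([387, 429, 0]) cylinder(h = 401, r = 23);
translate([687, 429, 0]) cylinder(h = 401, r = 23);
translate([387, 643, 0]) cylinder(h = 401, r = 23);
translate([687, 643, 0]) cylinder(h = 401, r = 23);


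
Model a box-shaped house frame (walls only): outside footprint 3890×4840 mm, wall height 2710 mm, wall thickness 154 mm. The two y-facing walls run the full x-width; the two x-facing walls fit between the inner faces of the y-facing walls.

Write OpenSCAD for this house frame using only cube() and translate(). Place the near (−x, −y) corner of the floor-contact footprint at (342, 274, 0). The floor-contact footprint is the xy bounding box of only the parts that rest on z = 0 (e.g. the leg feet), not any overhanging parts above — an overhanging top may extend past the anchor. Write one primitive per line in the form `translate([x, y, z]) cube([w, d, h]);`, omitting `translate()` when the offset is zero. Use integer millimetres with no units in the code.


translate([342, 274, 0]) cube([3890, 154, 2710]);
translate([342, 4960, 0]) cube([3890, 154, 2710]);
translate([342, 428, 0]) cube([154, 4532, 2710]);
translate([4078, 428, 0]) cube([154, 4532, 2710]);


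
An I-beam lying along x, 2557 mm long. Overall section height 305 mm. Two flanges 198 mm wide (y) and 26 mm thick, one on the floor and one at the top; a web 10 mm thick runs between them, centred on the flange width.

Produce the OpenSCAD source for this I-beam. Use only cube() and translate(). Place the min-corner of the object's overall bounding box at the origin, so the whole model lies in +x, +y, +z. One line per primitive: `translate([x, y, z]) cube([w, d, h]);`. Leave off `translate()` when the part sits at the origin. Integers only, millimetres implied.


cube([2557, 198, 26]);
translate([0, 94, 26]) cube([2557, 10, 253]);
translate([0, 0, 279]) cube([2557, 198, 26]);


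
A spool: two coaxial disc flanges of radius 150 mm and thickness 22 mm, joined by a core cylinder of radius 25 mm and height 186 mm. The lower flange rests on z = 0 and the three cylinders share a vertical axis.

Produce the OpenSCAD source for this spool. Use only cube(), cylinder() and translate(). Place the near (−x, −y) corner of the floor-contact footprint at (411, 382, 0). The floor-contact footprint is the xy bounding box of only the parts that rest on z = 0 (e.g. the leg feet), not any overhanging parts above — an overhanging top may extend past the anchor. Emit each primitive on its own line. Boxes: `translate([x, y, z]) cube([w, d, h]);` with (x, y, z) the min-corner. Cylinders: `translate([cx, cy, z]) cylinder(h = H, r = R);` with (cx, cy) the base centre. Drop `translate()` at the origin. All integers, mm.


translate([561, 532, 0]) cylinder(h = 22, r = 150);
translate([561, 532, 22]) cylinder(h = 186, r = 25);
translate([561, 532, 208]) cylinder(h = 22, r = 150);


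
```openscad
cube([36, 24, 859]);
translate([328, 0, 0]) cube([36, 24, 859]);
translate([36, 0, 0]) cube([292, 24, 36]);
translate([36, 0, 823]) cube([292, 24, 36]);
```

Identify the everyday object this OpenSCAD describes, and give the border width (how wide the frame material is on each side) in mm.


A picture frame. The border width is 36 mm.

Four thin pieces enclosing a rectangular opening — a picture frame. The two full-height stiles are 859 mm tall; the top rail sits at z = 823 and is 36 mm tall, so the border above the opening is 859 − 823 = 36 mm, matching the stile x-width.


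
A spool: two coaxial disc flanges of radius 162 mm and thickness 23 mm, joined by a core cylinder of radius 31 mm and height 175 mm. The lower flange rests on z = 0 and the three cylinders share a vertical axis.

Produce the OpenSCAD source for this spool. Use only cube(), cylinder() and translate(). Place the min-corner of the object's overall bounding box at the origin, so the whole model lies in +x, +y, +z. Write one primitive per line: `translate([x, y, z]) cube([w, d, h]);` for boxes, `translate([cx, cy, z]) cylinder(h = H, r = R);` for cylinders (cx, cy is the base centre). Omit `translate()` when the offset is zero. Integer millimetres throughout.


translate([162, 162, 0]) cylinder(h = 23, r = 162);
translate([162, 162, 23]) cylinder(h = 175, r = 31);
translate([162, 162, 198]) cylinder(h = 23, r = 162);


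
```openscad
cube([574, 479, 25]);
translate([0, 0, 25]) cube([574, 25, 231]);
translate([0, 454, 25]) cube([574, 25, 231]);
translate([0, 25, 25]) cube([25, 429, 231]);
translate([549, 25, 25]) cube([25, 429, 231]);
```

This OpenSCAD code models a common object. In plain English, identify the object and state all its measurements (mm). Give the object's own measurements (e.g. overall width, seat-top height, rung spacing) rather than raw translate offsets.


An open-topped rectangular box: outside dimensions 574×479×256 mm, with a uniform wall and base thickness of 25 mm. The base is a full 574×479 slab on the floor; four walls sit on top of the base. The front and back walls (the −y and +y sides) span the full width; the two side walls fit between them.


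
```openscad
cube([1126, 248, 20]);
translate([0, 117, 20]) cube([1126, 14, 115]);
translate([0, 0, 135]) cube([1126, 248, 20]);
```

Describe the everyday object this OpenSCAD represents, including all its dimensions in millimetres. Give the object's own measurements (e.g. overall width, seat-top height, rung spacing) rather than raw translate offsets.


An I-beam lying along x, 1126 mm long. Overall section height 155 mm. Two flanges 248 mm wide (y) and 20 mm thick, one on the floor and one at the top; a web 14 mm thick runs between them, centred on the flange width.


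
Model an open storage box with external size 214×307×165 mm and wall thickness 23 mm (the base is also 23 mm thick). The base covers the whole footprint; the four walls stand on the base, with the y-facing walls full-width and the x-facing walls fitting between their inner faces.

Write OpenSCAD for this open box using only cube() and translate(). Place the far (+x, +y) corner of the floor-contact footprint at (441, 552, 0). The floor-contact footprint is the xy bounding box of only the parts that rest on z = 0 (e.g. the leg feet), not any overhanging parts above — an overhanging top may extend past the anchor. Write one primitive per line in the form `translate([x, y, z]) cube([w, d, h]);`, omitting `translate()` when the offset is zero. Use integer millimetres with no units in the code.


translate([227, 245, 0]) cube([214, 307, 23]);
translate([227, 245, 23]) cube([214, 23, 142]);
translate([227, 529, 23]) cube([214, 23, 142]);
translate([227, 268, 23]) cube([23, 261, 142]);
translate([418, 268, 23]) cube([23, 261, 142]);


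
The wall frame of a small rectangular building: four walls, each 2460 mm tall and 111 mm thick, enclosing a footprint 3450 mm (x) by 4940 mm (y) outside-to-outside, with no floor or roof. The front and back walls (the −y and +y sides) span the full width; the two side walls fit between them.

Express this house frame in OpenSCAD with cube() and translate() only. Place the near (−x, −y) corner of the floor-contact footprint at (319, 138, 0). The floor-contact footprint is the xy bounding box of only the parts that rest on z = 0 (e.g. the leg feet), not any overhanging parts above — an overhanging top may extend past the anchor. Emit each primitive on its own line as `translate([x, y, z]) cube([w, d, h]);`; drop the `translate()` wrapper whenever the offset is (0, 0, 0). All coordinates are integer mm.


translate([319, 138, 0]) cube([3450, 111, 2460]);
translate([319, 4967, 0]) cube([3450, 111, 2460]);
translate([319, 249, 0]) cube([111, 4718, 2460]);
translate([3658, 249, 0]) cube([111, 4718, 2460]);


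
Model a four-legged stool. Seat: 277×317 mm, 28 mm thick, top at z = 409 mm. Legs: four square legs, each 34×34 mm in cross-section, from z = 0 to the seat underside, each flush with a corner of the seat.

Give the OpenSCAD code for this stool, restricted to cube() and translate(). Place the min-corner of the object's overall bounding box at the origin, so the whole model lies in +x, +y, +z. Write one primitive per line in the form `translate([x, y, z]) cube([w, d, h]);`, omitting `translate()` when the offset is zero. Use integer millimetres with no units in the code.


// leg_h = 409 - 28 = 381
translate([0, 0, 381]) cube([277, 317, 28]);
cube([34, 34, 381]);
translate([243, 0, 0]) cube([34, 34, 381]);
translate([0, 283, 0]) cube([34, 34, 381]);
translate([243, 283, 0]) cube([34, 34, 381]);


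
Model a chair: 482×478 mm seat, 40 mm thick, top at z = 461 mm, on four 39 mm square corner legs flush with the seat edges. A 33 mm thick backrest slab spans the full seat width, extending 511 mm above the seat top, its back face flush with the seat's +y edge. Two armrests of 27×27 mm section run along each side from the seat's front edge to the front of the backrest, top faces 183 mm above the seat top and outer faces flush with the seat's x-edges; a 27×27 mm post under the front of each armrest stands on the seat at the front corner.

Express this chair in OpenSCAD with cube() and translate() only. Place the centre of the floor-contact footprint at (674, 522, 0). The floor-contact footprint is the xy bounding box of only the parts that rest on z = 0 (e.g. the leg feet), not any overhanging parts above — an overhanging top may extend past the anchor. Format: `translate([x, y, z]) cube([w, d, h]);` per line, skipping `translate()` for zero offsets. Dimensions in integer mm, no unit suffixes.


translate([433, 283, 421]) cube([482, 478, 40]);
translate([433, 283, 0]) cube([39, 39, 421]);
translate([876, 283, 0]) cube([39, 39, 421]);
translate([433, 722, 0]) cube([39, 39, 421]);
translate([876, 722, 0]) cube([39, 39, 421]);
translate([433, 728, 461]) cube([482, 33, 511]);
translate([433, 283, 617]) cube([27, 445, 27]);
translate([888, 283, 617]) cube([27, 445, 27]);
translate([433, 283, 461]) cube([27, 27, 156]);
translate([888, 283, 461]) cube([27, 27, 156]);


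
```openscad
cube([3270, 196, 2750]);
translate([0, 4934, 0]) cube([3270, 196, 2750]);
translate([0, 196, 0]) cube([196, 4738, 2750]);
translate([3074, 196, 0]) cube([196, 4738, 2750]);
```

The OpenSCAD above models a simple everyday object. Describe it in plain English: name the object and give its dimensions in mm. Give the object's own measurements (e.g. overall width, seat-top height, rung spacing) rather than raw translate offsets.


The wall frame of a small rectangular building: four walls, each 2750 mm tall and 196 mm thick, enclosing a footprint 3270 mm (x) by 5130 mm (y) outside-to-outside, with no floor or roof. The front and back walls (the −y and +y sides) span the full width; the two side walls fit between them.


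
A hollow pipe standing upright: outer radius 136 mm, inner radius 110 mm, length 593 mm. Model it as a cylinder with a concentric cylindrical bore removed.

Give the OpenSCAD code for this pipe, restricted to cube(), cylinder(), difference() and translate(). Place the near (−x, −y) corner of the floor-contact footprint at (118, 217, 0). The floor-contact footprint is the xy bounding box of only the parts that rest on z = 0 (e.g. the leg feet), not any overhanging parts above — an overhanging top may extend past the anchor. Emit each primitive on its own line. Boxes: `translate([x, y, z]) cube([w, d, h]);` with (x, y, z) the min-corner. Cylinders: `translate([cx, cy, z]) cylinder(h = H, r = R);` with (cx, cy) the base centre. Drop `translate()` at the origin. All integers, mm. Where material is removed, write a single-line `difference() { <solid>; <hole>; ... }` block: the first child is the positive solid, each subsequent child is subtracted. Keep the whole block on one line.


difference() { translate([254, 353, 0]) cylinder(h = 593, r = 136); translate([254, 353, 0]) cylinder(h = 593, r = 110); }


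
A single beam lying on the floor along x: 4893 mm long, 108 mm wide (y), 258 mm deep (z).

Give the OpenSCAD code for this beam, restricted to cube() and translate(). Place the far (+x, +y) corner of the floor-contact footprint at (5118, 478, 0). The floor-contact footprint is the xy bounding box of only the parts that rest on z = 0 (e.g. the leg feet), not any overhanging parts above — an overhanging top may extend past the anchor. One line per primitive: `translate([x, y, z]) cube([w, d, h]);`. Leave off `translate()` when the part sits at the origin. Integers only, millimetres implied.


translate([225, 370, 0]) cube([4893, 108, 258]);


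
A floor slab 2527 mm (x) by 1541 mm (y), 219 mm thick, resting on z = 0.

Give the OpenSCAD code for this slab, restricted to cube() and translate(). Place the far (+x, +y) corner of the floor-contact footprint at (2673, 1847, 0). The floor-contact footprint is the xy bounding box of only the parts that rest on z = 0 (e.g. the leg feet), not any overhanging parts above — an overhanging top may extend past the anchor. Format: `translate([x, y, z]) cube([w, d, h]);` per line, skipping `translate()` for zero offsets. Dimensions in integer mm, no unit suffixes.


translate([146, 306, 0]) cube([2527, 1541, 219]);


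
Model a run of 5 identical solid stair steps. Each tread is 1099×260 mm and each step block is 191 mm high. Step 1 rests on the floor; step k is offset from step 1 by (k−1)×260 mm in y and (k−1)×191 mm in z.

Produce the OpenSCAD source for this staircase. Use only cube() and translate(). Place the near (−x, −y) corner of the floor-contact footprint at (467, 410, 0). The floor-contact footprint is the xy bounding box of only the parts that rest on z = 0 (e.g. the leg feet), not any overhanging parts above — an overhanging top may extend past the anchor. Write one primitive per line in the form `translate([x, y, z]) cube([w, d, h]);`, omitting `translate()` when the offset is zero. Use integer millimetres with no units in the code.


translate([467, 410, 0]) cube([1099, 260, 191]);
translate([467, 670, 191]) cube([1099, 260, 191]);
translate([467, 930, 382]) cube([1099, 260, 191]);
translate([467, 1190, 573]) cube([1099, 260, 191]);
translate([467, 1450, 764]) cube([1099, 260, 191]);


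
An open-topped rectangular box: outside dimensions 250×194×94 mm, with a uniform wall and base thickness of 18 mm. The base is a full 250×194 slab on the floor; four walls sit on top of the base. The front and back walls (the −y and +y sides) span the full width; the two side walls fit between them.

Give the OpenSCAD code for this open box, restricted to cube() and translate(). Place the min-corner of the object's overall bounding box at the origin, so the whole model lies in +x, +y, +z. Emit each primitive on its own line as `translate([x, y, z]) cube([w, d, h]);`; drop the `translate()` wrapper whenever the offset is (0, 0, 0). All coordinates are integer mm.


cube([250, 194, 18]);
translate([0, 0, 18]) cube([250, 18, 76]);
translate([0, 176, 18]) cube([250, 18, 76]);
translate([0, 18, 18]) cube([18, 158, 76]);
translate([232, 18, 18]) cube([18, 158, 76]);


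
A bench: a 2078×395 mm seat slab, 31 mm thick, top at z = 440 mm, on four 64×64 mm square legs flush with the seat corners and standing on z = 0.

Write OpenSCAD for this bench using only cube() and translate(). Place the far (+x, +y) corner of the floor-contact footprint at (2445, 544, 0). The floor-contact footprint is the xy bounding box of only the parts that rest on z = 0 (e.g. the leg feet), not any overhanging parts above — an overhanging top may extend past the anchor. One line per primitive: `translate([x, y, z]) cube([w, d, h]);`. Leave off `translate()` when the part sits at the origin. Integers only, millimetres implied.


// leg_h = 440 − 31 = 409
translate([367, 149, 409]) cube([2078, 395, 31]);
translate([367, 149, 0]) cube([64, 64, 409]);
translate([367, 480, 0]) cube([64, 64, 409]);
translate([2381, 149, 0]) cube([64, 64, 409]);
translate([2381, 480, 0]) cube([64, 64, 409]);


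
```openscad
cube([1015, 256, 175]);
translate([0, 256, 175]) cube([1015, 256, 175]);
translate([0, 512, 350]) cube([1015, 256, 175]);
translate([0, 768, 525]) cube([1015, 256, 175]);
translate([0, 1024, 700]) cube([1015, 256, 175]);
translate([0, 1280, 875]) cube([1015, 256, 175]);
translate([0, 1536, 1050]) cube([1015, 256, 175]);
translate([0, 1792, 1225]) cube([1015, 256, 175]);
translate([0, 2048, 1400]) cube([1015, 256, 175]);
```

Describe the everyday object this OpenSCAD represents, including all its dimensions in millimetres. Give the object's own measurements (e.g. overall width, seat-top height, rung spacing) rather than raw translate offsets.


A straight staircase of 9 solid steps. Each step is 1015 mm wide (x), 256 mm deep (y, the going) and 175 mm tall (the rise). The first step rests on the floor; each subsequent step sits one going further in +y and one rise higher in +z, directly behind and above the previous step with no overlap.


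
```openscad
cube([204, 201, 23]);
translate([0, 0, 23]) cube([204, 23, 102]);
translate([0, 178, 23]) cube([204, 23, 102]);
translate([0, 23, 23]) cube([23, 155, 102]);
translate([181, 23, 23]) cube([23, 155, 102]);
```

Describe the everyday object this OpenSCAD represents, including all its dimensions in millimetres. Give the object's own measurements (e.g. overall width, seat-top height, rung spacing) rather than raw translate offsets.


An open-topped rectangular box: outside dimensions 204×201×125 mm, with a uniform wall and base thickness of 23 mm. The base is a full 204×201 slab on the floor; four walls sit on top of the base. The front and back walls (the −y and +y sides) span the full width; the two side walls fit between them.


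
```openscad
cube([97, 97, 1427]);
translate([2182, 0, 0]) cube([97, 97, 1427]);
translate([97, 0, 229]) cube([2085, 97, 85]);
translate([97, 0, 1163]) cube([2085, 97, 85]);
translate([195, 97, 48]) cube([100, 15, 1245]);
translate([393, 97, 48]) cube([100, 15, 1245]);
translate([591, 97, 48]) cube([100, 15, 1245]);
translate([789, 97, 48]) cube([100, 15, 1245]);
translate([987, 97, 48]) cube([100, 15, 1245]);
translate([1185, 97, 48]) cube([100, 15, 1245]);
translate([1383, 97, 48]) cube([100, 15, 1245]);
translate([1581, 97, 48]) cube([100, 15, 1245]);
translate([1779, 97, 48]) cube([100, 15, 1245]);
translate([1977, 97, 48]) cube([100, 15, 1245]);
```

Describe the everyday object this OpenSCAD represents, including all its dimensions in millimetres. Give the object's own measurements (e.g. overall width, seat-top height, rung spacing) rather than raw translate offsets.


A fence section. Two 97×97 mm posts, 1427 mm tall, stand on the floor with a clear span of 2085 mm between their inner faces. Two horizontal rails of 97×85 mm section span the gap between the posts with their undersides at z = 229 mm and z = 1163 mm, flush with the posts' −y face. 10 pickets, each 100 mm wide, 15 mm thick and 1245 mm tall, are fixed to the +y face of the rails with their bottoms at z = 48 mm, spaced across the span with a 98 mm gap after the −x post and between neighbouring pickets, with 105 mm left before the +x post.


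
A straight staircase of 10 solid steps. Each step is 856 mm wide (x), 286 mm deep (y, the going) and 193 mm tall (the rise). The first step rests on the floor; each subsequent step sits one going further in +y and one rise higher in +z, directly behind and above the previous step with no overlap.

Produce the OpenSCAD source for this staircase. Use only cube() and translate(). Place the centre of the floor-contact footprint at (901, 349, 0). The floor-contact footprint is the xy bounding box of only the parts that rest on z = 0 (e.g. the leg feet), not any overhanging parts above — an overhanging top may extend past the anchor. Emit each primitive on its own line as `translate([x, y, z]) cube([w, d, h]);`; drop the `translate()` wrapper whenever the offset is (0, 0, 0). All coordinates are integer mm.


translate([473, 206, 0]) cube([856, 286, 193]);
translate([473, 492, 193]) cube([856, 286, 193]);
translate([473, 778, 386]) cube([856, 286, 193]);
translate([473, 1064, 579]) cube([856, 286, 193]);
translate([473, 1350, 772]) cube([856, 286, 193]);
translate([473, 1636, 965]) cube([856, 286, 193]);
translate([473, 1922, 1158]) cube([856, 286, 193]);
translate([473, 2208, 1351]) cube([856, 286, 193]);
translate([473, 2494, 1544]) cube([856, 286, 193]);
translate([473, 2780, 1737]) cube([856, 286, 193]);


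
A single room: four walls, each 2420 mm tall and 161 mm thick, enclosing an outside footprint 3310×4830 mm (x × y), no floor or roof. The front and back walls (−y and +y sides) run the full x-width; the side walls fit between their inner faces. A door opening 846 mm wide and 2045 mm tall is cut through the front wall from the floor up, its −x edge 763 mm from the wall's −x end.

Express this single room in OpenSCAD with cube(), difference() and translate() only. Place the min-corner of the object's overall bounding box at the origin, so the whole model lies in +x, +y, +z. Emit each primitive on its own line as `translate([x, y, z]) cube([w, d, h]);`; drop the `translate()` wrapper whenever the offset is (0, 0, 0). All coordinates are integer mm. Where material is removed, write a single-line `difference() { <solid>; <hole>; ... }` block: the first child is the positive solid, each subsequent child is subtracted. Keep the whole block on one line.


difference() { cube([3310, 161, 2420]); translate([763, 0, 0]) cube([846, 161, 2045]); }
translate([0, 4669, 0]) cube([3310, 161, 2420]);
translate([0, 161, 0]) cube([161, 4508, 2420]);
translate([3149, 161, 0]) cube([161, 4508, 2420]);


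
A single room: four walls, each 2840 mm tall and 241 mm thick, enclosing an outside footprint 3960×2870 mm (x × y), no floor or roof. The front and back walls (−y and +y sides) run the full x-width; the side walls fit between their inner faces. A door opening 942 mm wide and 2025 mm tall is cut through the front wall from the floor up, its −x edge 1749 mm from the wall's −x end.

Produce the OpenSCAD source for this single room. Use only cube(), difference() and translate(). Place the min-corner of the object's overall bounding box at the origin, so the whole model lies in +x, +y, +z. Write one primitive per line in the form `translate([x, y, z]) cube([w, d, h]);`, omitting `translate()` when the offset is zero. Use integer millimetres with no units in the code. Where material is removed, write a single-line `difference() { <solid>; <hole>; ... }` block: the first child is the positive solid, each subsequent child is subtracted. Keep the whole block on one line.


difference() { cube([3960, 241, 2840]); translate([1749, 0, 0]) cube([942, 241, 2025]); }
translate([0, 2629, 0]) cube([3960, 241, 2840]);
translate([0, 241, 0]) cube([241, 2388, 2840]);
translate([3719, 241, 0]) cube([241, 2388, 2840]);


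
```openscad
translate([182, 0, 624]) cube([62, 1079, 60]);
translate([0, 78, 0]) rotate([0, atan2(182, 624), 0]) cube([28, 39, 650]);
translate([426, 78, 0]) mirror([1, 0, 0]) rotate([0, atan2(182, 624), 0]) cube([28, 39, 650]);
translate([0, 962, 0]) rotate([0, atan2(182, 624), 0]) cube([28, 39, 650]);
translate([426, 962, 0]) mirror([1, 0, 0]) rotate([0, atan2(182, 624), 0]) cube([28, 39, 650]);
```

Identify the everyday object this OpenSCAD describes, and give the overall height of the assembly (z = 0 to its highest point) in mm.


A sawhorse. The overall height is 684 mm.

A beam across two mirrored pairs of raked legs — a sawhorse. The beam's underside is at z = 624 (matching the legs' vertical rise in atan2(182, 624)) and the beam is 60 mm tall, so its top is at 624 + 60 = 684 mm. The raked legs top out at the beam's underside, so that is the highest point.


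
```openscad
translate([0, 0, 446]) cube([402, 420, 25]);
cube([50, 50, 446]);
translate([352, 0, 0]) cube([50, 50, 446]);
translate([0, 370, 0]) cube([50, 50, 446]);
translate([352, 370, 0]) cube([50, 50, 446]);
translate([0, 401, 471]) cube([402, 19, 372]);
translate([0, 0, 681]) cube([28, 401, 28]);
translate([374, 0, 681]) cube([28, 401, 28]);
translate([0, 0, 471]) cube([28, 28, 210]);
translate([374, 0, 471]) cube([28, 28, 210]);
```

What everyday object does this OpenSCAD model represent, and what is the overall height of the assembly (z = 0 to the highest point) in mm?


A chair. The overall height is 843 mm.

A slab on four corner posts with a tall panel at the back — a chair. The seat slab sits at z = 446 with thickness 25, and the 372 mm backrest starts at the seat top, so the overall height is 446 + 25 + 372 = 843 mm.


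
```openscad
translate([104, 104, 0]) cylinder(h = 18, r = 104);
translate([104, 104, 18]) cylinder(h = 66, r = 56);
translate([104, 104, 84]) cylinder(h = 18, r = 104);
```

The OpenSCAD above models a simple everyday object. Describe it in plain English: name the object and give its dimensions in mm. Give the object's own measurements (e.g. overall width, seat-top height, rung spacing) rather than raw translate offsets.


A spool: two coaxial disc flanges of radius 104 mm and thickness 18 mm, joined by a core cylinder of radius 56 mm and height 66 mm. The lower flange rests on z = 0 and the three cylinders share a vertical axis.


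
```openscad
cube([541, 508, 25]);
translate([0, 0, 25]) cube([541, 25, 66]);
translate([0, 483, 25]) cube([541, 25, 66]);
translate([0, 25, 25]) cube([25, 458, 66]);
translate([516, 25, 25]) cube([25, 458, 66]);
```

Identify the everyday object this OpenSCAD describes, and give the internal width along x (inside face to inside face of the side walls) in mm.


An open box. The internal width is 491 mm.

A 541×508 base slab with four walls standing on it — an open box. The base is 541 mm wide and the walls are 25 mm thick, so the internal width is 541 − 2 × 25 = 491 mm.


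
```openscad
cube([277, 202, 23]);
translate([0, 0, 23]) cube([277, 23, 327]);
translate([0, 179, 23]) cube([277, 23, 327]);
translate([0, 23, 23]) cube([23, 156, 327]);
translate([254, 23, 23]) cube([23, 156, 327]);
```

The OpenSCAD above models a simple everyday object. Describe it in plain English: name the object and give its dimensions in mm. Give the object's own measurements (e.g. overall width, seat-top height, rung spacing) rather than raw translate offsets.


An open-topped rectangular box: outside dimensions 277×202×350 mm, with a uniform wall and base thickness of 23 mm. The base is a full 277×202 slab on the floor; four walls sit on top of the base. The front and back walls (the −y and +y sides) span the full width; the two side walls fit between them.


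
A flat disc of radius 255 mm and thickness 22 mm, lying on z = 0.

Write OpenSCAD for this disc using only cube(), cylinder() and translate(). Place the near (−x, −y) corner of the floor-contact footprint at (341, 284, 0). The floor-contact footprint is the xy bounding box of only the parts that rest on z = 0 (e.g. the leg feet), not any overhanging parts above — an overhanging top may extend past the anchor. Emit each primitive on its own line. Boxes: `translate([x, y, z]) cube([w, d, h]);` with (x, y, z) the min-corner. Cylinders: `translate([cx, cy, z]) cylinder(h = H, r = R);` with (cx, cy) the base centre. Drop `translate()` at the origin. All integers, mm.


translate([596, 539, 0]) cylinder(h = 22, r = 255);
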